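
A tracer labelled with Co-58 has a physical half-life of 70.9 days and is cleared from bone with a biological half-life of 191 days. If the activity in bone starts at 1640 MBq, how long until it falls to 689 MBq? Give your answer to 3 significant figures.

1/t_eff = 1/t_phys + 1/t_biol = 1/70.9 + 1/191 = 0.01934 per day.
t_eff = 70.9 × 191 / (70.9 + 191) ≈ 51.706 days.
n = log₂(1640/689) ≈ 1.2511; t = 1.2511 × 51.706 ≈ 64.691 days.

64.7 days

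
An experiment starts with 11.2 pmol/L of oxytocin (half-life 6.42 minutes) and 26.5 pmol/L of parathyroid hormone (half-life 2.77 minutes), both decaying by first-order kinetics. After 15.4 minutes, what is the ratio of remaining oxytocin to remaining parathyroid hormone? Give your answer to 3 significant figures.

3.78

oxytocin: 11.2 × (1/2)^(15.4/6.42) = 11.2 × (1/2)^2.3988 ≈ 2.1238 pmol/L.
parathyroid hormone: 26.5 × (1/2)^(15.4/2.77) = 26.5 × (1/2)^5.5596 ≈ 0.56189 pmol/L.
Ratio ≈ 2.1238 / 0.56189 ≈ 3.7798.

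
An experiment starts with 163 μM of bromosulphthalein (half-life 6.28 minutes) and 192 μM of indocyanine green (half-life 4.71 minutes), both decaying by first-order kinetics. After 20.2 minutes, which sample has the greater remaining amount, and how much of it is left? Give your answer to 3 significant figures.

bromosulphthalein, 17.5 μM

bromosulphthalein: 163 × (1/2)^3.2166 ≈ 17.535 μM.
indocyanine green: 192 × (1/2)^4.2887 ≈ 9.8234 μM.
Bromosulphthalein has more remaining, at ≈ 17.535 μM.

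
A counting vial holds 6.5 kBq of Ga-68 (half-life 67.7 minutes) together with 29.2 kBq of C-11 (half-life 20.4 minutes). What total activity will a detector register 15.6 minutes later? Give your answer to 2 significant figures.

Ga-68: 6.5 × (1/2)^(15.6/67.7) = 6.5 × (1/2)^0.23043 ≈ 5.5405 kBq.
C-11: 29.2 × (1/2)^(15.6/20.4) = 29.2 × (1/2)^0.76471 ≈ 17.186 kBq.
Total = 5.5405 + 17.186 ≈ 22.727 kBq.

23 kBq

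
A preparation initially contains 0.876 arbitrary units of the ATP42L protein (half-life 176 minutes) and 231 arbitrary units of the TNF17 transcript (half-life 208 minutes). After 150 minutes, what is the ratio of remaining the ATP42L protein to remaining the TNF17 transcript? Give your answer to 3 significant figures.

0.00346

ATP42L protein: 0.876 × (1/2)^(150/176) = 0.876 × (1/2)^0.85227 ≈ 0.48523 arbitrary units.
TNF17 transcript: 231 × (1/2)^(150/208) = 231 × (1/2)^0.72115 ≈ 140.13 arbitrary units.
Ratio ≈ 0.48523 / 140.13 ≈ 0.0034628.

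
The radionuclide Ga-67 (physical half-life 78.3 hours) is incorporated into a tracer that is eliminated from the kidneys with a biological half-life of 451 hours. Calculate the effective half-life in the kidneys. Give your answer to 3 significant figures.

66.7 hours

1/t_eff = 1/t_phys + 1/t_biol = 1/78.3 + 1/451 = 0.014989 per hour.
t_eff = 78.3 × 451 / (78.3 + 451) ≈ 66.717 hours.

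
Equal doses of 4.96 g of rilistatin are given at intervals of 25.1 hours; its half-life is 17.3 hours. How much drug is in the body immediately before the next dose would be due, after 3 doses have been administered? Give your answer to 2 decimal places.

2.72 g

The 3 doses were given 75.3, 50.2, 25.1 hours ago.
Total = 4.96·(1/2)^(75.3/17.3) + 4.96·(1/2)^(50.2/17.3) + 4.96·(1/2)^(25.1/17.3)
      = 0.24278 + 0.6637 + 1.8144 ≈ 2.7209 g.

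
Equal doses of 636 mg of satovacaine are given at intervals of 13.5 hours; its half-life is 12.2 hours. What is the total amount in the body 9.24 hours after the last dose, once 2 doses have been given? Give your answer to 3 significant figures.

551 mg

The 2 doses were given 22.74, 9.24 hours ago.
Total = 636·(1/2)^(22.74/12.2) + 636·(1/2)^(9.24/12.2)
      = 174.73 + 376.24 ≈ 550.96 mg.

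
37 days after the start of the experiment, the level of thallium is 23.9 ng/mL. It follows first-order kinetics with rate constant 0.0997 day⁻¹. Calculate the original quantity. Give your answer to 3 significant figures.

t½ = ln 2 / λ = 0.69315 / 0.0997 ≈ 6.9523 days.
Number of half-lives elapsed: n = 37/6.9523 ≈ 5.322.
A₀ = A × 2^n = 23.9 × 2^5.322 = 23.9 × 40.001 ≈ 956.02 ng/mL.

956 ng/mL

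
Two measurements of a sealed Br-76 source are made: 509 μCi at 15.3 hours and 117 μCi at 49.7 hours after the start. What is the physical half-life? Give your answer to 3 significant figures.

Over Δt = 49.7 − 15.3 = 34.4 hours, the level fell by a factor of 509/117 ≈ 4.3504.
n = log₂(4.3504) ≈ 2.1212 half-lives, so t½ = 34.4/2.1212 ≈ 16.218 hours.

16.2 hours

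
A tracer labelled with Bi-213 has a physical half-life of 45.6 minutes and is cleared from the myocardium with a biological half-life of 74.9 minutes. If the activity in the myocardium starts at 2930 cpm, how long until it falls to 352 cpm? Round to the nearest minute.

87 minutes

1/t_eff = 1/t_phys + 1/t_biol = 1/45.6 + 1/74.9 = 0.035281 per minute.
t_eff = 45.6 × 74.9 / (45.6 + 74.9) ≈ 28.344 minutes.
n = log₂(2930/352) ≈ 3.0573; t = 3.0573 × 28.344 ≈ 86.654 minutes.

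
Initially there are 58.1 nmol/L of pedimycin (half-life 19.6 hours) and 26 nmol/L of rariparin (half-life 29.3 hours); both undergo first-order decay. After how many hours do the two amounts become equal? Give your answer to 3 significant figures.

Set 58.1·(1/2)^(t/19.6) = 26·(1/2)^(t/29.3).
Taking log₂: log₂(58.1/26) = t·(1/19.6 − 1/29.3).
log₂(2.2346) = 1.16; 1/19.6 − 1/29.3 = 0.016891.
t = 1.16 / 0.016891 ≈ 68.678 hours.

68.7 hours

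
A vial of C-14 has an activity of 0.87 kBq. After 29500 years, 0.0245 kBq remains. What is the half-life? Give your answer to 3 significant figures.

5730 years

A/A₀ = 0.0245/0.87 ≈ 0.028161.
n = log₂(35.51) ≈ 5.1502 half-lives elapsed in 29500 years.
t½ = 29500/5.1502 ≈ 5728 years.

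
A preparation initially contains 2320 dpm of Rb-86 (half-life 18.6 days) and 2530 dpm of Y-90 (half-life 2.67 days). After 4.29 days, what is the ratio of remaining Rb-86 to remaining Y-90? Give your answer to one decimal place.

2.4

Rb-86: 2320 × (1/2)^(4.29/18.6) = 2320 × (1/2)^0.23065 ≈ 1977.2 dpm.
Y-90: 2530 × (1/2)^(4.29/2.67) = 2530 × (1/2)^1.6067 ≈ 830.7 dpm.
Ratio ≈ 1977.2 / 830.7 ≈ 2.3802.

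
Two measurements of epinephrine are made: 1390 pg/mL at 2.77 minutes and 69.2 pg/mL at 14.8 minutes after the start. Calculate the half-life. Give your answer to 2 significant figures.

Over Δt = 14.8 − 2.77 = 12.03 minutes, the level fell by a factor of 1390/69.2 ≈ 20.087.
n = log₂(20.087) ≈ 4.3282 half-lives, so t½ = 12.03/4.3282 ≈ 2.7795 minutes.

2.8 minutes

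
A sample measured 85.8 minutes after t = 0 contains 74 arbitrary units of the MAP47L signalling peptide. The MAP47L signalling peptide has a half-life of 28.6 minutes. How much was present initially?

592 arbitrary units

Number of half-lives elapsed: n = 85.8/28.6 ≈ 3.
A₀ = A × 2^n = 74 × 2^3 = 74 × 8 ≈ 592 arbitrary units.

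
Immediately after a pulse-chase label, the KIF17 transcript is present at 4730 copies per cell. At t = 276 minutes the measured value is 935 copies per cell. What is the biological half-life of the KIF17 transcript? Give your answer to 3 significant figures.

118 minutes

A/A₀ = 935/4730 ≈ 0.19767.
n = log₂(5.0588) ≈ 2.3388 half-lives elapsed in 276 minutes.
t½ = 276/2.3388 ≈ 118.01 minutes.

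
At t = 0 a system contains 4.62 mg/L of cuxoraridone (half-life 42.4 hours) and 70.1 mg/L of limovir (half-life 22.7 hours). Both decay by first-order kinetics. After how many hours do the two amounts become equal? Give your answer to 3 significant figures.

Set 4.62·(1/2)^(t/42.4) = 70.1·(1/2)^(t/22.7).
Taking log₂: log₂(4.62/70.1) = t·(1/42.4 − 1/22.7).
log₂(0.065906) = -3.9234; 1/42.4 − 1/22.7 = -0.020468.
t = -3.9234 / -0.020468 ≈ 191.69 hours.

192 hours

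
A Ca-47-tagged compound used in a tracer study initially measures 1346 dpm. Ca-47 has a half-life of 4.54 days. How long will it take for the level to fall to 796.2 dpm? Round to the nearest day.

3 days

Fraction remaining = 796.2/1346 ≈ 0.59153.
n = log₂(1346/796.2) = ln(1.6905)/ln 2 ≈ 0.75748 half-lives.
t = n × t½ = 0.75748 × 4.54 ≈ 3.4389 days.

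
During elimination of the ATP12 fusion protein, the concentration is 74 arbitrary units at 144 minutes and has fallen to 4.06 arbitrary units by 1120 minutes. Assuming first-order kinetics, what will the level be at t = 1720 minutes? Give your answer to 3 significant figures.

Over Δt = 1120 − 144 = 976 minutes, the level fell by a factor of 74/4.06 ≈ 18.227.
n = log₂(18.227) ≈ 4.188 half-lives, so t½ = 976/4.188 ≈ 233.05 minutes.
From t = 1120 to t = 1720: 4.06 × (1/2)^((1720−1120)/233.05) ≈ 0.68156 arbitrary units.

0.682 arbitrary units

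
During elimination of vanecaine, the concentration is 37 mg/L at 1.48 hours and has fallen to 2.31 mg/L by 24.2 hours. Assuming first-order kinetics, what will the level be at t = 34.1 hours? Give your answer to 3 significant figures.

Over Δt = 24.2 − 1.48 = 22.72 hours, the level fell by a factor of 37/2.31 ≈ 16.017.
n = log₂(16.017) ≈ 4.0016 half-lives, so t½ = 22.72/4.0016 ≈ 5.6778 hours.
From t = 24.2 to t = 34.1: 2.31 × (1/2)^((34.1−24.2)/5.6778) ≈ 0.6898 mg/L.

0.690 mg/L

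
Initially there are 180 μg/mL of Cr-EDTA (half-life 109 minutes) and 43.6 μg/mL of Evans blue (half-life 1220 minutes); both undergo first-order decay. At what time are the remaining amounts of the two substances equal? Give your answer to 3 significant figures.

245 minutes

Set 180·(1/2)^(t/109) = 43.6·(1/2)^(t/1220).
Taking log₂: log₂(180/43.6) = t·(1/109 − 1/1220).
log₂(4.1284) = 2.0456; 1/109 − 1/1220 = 0.0083546.
t = 2.0456 / 0.0083546 ≈ 244.85 minutes.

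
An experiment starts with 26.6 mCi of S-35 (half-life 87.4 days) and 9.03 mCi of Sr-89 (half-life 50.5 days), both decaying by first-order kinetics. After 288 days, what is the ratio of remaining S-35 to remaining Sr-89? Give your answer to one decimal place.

S-35: 26.6 × (1/2)^(288/87.4) = 26.6 × (1/2)^3.2952 ≈ 2.7098 mCi.
Sr-89: 9.03 × (1/2)^(288/50.5) = 9.03 × (1/2)^5.703 ≈ 0.17335 mCi.
Ratio ≈ 2.7098 / 0.17335 ≈ 15.632.

15.6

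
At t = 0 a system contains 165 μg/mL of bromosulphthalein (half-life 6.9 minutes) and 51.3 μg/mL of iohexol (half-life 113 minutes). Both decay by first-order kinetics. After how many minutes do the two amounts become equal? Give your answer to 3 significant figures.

12.4 minutes

Set 165·(1/2)^(t/6.9) = 51.3·(1/2)^(t/113).
Taking log₂: log₂(165/51.3) = t·(1/6.9 − 1/113).
log₂(3.2164) = 1.6854; 1/6.9 − 1/113 = 0.13608.
t = 1.6854 / 0.13608 ≈ 12.386 minutes.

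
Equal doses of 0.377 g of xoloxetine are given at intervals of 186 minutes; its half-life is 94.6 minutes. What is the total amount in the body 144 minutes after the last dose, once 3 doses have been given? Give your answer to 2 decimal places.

The 3 doses were given 516, 330, 144 minutes ago.
Total = 0.377·(1/2)^(516/94.6) + 0.377·(1/2)^(330/94.6) + 0.377·(1/2)^(144/94.6)
      = 0.0085972 + 0.033592 + 0.13125 ≈ 0.17344 g.

0.17 g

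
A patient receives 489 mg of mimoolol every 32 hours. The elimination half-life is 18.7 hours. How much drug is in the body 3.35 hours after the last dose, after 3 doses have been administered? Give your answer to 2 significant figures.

600 mg

The 3 doses were given 67.35, 35.35, 3.35 hours ago.
Total = 489·(1/2)^(67.35/18.7) + 489·(1/2)^(35.35/18.7) + 489·(1/2)^(3.35/18.7)
      = 40.283 + 131.9 + 431.9 ≈ 604.08 mg.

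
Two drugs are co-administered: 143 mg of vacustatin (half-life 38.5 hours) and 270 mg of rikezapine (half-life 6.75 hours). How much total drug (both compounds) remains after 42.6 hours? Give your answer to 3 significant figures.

vacustatin: 143 × (1/2)^(42.6/38.5) = 143 × (1/2)^1.1065 ≈ 66.412 mg.
rikezapine: 270 × (1/2)^(42.6/6.75) = 270 × (1/2)^6.3111 ≈ 3.4004 mg.
Total = 66.412 + 3.4004 ≈ 69.813 mg.

69.8 mg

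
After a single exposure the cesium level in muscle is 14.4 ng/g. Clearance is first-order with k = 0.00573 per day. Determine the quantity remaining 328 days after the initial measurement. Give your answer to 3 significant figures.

t½ = ln 2 / k = 0.69315 / 0.00573 ≈ 120.97 days.
Number of half-lives: n = 328/120.97 ≈ 2.7115.
Remaining = 14.4 × (1/2)^2.7115 = 14.4 × 0.15268 ≈ 2.1985 ng/g.

2.20 ng/g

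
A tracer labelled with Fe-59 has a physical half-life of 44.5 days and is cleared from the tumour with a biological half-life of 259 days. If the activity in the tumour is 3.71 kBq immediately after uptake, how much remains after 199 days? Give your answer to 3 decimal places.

0.098 kBq

1/t_eff = 1/t_phys + 1/t_biol = 1/44.5 + 1/259 = 0.026333 per day.
t_eff = 44.5 × 259 / (44.5 + 259) ≈ 37.975 days.
Remaining = 3.71 × (1/2)^(199/37.975) = 3.71 × (1/2)^5.2402 ≈ 0.098153 kBq.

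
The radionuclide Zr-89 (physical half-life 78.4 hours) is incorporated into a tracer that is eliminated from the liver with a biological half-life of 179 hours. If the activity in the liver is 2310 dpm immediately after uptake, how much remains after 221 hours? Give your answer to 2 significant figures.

140 dpm

1/t_eff = 1/t_phys + 1/t_biol = 1/78.4 + 1/179 = 0.018342 per hour.
t_eff = 78.4 × 179 / (78.4 + 179) ≈ 54.521 hours.
Remaining = 2310 × (1/2)^(221/54.521) = 2310 × (1/2)^4.0535 ≈ 139.12 dpm.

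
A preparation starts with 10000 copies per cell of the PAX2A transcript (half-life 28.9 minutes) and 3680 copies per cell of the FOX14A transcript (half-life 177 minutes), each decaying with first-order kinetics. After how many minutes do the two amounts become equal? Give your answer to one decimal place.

Set 10000·(1/2)^(t/28.9) = 3680·(1/2)^(t/177).
Taking log₂: log₂(10000/3680) = t·(1/28.9 − 1/177).
log₂(2.7174) = 1.4422; 1/28.9 − 1/177 = 0.028952.
t = 1.4422 / 0.028952 ≈ 49.814 minutes.

49.8 minutes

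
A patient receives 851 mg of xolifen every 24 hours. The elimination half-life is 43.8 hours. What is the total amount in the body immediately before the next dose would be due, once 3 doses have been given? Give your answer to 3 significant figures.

1250 mg

The 3 doses were given 72, 48, 24 hours ago.
Total = 851·(1/2)^(72/43.8) + 851·(1/2)^(48/43.8) + 851·(1/2)^(24/43.8)
      = 272.32 + 398.14 + 582.08 ≈ 1252.5 mg.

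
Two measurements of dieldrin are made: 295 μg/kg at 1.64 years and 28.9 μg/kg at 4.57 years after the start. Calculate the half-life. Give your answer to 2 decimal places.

Over Δt = 4.57 − 1.64 = 2.93 years, the level fell by a factor of 295/28.9 ≈ 10.208.
n = log₂(10.208) ≈ 3.3516 half-lives, so t½ = 2.93/3.3516 ≈ 0.87422 years.

0.87 years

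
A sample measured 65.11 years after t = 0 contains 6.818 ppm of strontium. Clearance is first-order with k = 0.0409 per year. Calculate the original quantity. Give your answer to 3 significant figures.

97.8 ppm

t½ = ln 2 / k = 0.69315 / 0.0409 ≈ 16.947 years.
Number of half-lives elapsed: n = 65.11/16.947 ≈ 3.8419.
A₀ = A × 2^n = 6.818 × 2^3.8419 = 6.818 × 14.339 ≈ 97.765 ppm.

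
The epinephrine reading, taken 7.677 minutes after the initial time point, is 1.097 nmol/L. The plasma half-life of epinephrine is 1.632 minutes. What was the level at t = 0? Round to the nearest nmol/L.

29 nmol/L

Number of half-lives elapsed: n = 7.677/1.632 ≈ 4.704.
A₀ = A × 2^n = 1.097 × 2^4.704 = 1.097 × 26.065 ≈ 28.593 nmol/L.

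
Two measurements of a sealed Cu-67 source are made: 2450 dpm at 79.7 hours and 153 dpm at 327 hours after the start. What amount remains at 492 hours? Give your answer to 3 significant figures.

24.0 dpm

Over Δt = 327 − 79.7 = 247.3 hours, the level fell by a factor of 2450/153 ≈ 16.013.
n = log₂(16.013) ≈ 4.0012 half-lives, so t½ = 247.3/4.0012 ≈ 61.807 hours.
From t = 327 to t = 492: 153 × (1/2)^((492−327)/61.807) ≈ 24.047 dpm.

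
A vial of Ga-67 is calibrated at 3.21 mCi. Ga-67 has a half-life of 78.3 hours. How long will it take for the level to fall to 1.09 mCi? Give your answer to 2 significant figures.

Fraction remaining = 1.09/3.21 ≈ 0.33956.
n = log₂(3.21/1.09) = ln(2.945)/ln 2 ≈ 1.5582 half-lives.
t = n × t½ = 1.5582 × 78.3 ≈ 122.01 hours.

120 hours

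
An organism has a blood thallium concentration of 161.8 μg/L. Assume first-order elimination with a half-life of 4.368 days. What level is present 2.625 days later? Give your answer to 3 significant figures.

Number of half-lives: n = 2.625/4.368 ≈ 0.60096.
Remaining = 161.8 × (1/2)^0.60096 = 161.8 × 0.65931 ≈ 106.68 μg/L.

107 μg/L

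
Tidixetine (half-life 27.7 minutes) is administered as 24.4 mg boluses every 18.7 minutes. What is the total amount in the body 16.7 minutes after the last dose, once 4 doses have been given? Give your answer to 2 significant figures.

The 4 doses were given 72.8, 54.1, 35.4, 16.7 minutes ago.
Total = 24.4·(1/2)^(72.8/27.7) + 24.4·(1/2)^(54.1/27.7) + 24.4·(1/2)^(35.4/27.7) + 24.4·(1/2)^(16.7/27.7)
      = 3.9467 + 6.3017 + 10.062 + 16.066 ≈ 36.376 mg.

36 mg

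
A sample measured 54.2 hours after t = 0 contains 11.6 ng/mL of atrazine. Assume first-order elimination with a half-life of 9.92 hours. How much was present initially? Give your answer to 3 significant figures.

Number of half-lives elapsed: n = 54.2/9.92 ≈ 5.4637.
A₀ = A × 2^n = 11.6 × 2^5.4637 = 11.6 × 44.131 ≈ 511.92 ng/mL.

512 ng/mL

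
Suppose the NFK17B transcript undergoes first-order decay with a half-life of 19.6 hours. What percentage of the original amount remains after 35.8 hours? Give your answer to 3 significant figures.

28.2%

n = 35.8/19.6 ≈ 1.8265 half-lives.
Fraction remaining = (1/2)^1.8265 ≈ 0.28194, i.e. 28.194%.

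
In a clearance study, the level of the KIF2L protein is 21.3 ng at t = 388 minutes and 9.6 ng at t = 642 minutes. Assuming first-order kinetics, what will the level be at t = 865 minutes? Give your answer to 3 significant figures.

Over Δt = 642 − 388 = 254 minutes, the level fell by a factor of 21.3/9.6 ≈ 2.2188.
n = log₂(2.2188) ≈ 1.1497 half-lives, so t½ = 254/1.1497 ≈ 220.92 minutes.
From t = 642 to t = 865: 9.6 × (1/2)^((865−642)/220.92) ≈ 4.7687 ng.

4.77 ng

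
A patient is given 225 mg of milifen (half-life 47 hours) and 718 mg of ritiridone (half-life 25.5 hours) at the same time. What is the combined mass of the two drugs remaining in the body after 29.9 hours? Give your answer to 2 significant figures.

460 mg

milifen: 225 × (1/2)^(29.9/47) = 225 × (1/2)^0.63617 ≈ 144.77 mg.
ritiridone: 718 × (1/2)^(29.9/25.5) = 718 × (1/2)^1.1725 ≈ 318.53 mg.
Total = 144.77 + 318.53 ≈ 463.3 mg.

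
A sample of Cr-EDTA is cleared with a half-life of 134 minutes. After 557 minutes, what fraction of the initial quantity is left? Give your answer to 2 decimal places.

n = 557/134 ≈ 4.1567 half-lives.
Fraction remaining = (1/2)^4.1567 ≈ 0.056067.

0.06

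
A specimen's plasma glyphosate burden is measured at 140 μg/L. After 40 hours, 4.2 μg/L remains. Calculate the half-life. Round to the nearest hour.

8 hours

A/A₀ = 4.2/140 ≈ 0.03.
n = log₂(33.333) ≈ 5.0589 half-lives elapsed in 40 hours.
t½ = 40/5.0589 ≈ 7.9069 hours.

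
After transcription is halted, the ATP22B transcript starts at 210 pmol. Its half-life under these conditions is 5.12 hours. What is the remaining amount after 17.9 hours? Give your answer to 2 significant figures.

19 pmol

Number of half-lives: n = 17.9/5.12 ≈ 3.4961.
Remaining = 210 × (1/2)^3.4961 = 210 × 0.088628 ≈ 18.612 pmol.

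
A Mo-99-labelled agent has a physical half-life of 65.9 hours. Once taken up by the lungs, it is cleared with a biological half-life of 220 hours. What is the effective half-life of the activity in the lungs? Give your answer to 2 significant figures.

51 hours

1/t_eff = 1/t_phys + 1/t_biol = 1/65.9 + 1/220 = 0.01972 per hour.
t_eff = 65.9 × 220 / (65.9 + 220) ≈ 50.71 hours.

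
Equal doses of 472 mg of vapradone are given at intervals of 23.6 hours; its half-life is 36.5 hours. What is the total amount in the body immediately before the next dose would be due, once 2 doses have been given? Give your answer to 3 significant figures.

The 2 doses were given 47.2, 23.6 hours ago.
Total = 472·(1/2)^(47.2/36.5) + 472·(1/2)^(23.6/36.5)
      = 192.6 + 301.51 ≈ 494.11 mg.

494 mg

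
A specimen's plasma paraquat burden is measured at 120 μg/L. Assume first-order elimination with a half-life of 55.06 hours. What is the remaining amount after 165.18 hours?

Elapsed time is 3 half-lives (165.18/55.06).
Each half-life halves the amount: 120 × (1/2)^3 = 120/8 = 15 μg/L.

15 μg/L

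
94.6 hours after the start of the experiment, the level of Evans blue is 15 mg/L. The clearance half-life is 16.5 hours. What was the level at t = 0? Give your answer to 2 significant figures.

800 mg/L

Number of half-lives elapsed: n = 94.6/16.5 ≈ 5.7333.
A₀ = A × 2^n = 15 × 2^5.7333 = 15 × 53.199 ≈ 797.99 mg/L.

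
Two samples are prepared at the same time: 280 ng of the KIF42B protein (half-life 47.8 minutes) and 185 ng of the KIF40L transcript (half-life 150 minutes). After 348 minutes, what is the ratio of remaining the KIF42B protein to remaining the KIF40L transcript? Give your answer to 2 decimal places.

KIF42B protein: 280 × (1/2)^(348/47.8) = 280 × (1/2)^7.2803 ≈ 1.8012 ng.
KIF40L transcript: 185 × (1/2)^(348/150) = 185 × (1/2)^2.32 ≈ 37.049 ng.
Ratio ≈ 1.8012 / 37.049 ≈ 0.048616.

0.05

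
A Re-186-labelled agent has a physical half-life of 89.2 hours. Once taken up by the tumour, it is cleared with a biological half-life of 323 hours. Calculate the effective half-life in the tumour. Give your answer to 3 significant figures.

69.9 hours

1/t_eff = 1/t_phys + 1/t_biol = 1/89.2 + 1/323 = 0.014307 per hour.
t_eff = 89.2 × 323 / (89.2 + 323) ≈ 69.897 hours.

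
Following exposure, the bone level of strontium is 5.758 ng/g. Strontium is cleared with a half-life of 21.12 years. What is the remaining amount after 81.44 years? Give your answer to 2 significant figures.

Number of half-lives: n = 81.44/21.12 ≈ 3.8561.
Remaining = 5.758 × (1/2)^3.8561 = 5.758 × 0.069057 ≈ 0.39763 ng/g.

0.40 ng/g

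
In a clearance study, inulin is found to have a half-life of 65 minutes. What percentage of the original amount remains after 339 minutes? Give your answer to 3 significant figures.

2.69%

n = 339/65 ≈ 5.2154 half-lives.
Fraction remaining = (1/2)^5.2154 ≈ 0.026916, i.e. 2.6916%.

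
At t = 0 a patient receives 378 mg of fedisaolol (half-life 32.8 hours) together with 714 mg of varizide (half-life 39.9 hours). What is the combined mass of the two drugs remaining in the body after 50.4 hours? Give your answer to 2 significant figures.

fedisaolol: 378 × (1/2)^(50.4/32.8) = 378 × (1/2)^1.5366 ≈ 130.3 mg.
varizide: 714 × (1/2)^(50.4/39.9) = 714 × (1/2)^1.2632 ≈ 297.47 mg.
Total = 130.3 + 297.47 ≈ 427.77 mg.

430 mg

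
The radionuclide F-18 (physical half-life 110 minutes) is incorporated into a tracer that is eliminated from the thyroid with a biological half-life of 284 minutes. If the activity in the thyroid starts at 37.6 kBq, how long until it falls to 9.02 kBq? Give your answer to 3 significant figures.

163 minutes

1/t_eff = 1/t_phys + 1/t_biol = 1/110 + 1/284 = 0.012612 per minute.
t_eff = 110 × 284 / (110 + 284) ≈ 79.289 minutes.
n = log₂(37.6/9.02) ≈ 2.0595; t = 2.0595 × 79.289 ≈ 163.3 minutes.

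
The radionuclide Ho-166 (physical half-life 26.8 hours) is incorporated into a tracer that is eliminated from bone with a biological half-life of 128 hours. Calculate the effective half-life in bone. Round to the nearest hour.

1/t_eff = 1/t_phys + 1/t_biol = 1/26.8 + 1/128 = 0.045126 per hour.
t_eff = 26.8 × 128 / (26.8 + 128) ≈ 22.16 hours.

22 hours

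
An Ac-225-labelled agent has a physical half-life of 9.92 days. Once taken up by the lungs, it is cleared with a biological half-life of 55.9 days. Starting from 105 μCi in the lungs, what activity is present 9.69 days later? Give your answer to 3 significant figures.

1/t_eff = 1/t_phys + 1/t_biol = 1/9.92 + 1/55.9 = 0.1187 per day.
t_eff = 9.92 × 55.9 / (9.92 + 55.9) ≈ 8.4249 days.
Remaining = 105 × (1/2)^(9.69/8.4249) = 105 × (1/2)^1.1502 ≈ 47.31 μCi.

47.3 μCi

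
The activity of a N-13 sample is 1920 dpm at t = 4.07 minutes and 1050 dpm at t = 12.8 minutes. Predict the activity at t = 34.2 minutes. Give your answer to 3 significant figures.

Over Δt = 12.8 − 4.07 = 8.73 minutes, the level fell by a factor of 1920/1050 ≈ 1.8286.
n = log₂(1.8286) ≈ 0.87072 half-lives, so t½ = 8.73/0.87072 ≈ 10.026 minutes.
From t = 12.8 to t = 34.2: 1050 × (1/2)^((34.2−12.8)/10.026) ≈ 239.15 dpm.

239 dpm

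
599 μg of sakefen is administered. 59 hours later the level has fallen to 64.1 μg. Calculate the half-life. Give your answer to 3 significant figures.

18.3 hours

A/A₀ = 64.1/599 ≈ 0.10701.
n = log₂(9.3448) ≈ 3.2242 half-lives elapsed in 59 hours.
t½ = 59/3.2242 ≈ 18.299 hours.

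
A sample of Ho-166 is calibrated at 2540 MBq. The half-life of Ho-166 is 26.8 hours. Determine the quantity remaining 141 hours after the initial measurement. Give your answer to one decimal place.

Number of half-lives: n = 141/26.8 ≈ 5.2612.
Remaining = 2540 × (1/2)^5.2612 = 2540 × 0.026075 ≈ 66.23 MBq.

66.2 MBq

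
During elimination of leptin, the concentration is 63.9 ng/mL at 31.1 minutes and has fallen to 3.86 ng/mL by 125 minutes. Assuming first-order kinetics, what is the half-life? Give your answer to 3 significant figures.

23.2 minutes

Over Δt = 125 − 31.1 = 93.9 minutes, the level fell by a factor of 63.9/3.86 ≈ 16.554.
n = log₂(16.554) ≈ 4.0491 half-lives, so t½ = 93.9/4.0491 ≈ 23.19 minutes.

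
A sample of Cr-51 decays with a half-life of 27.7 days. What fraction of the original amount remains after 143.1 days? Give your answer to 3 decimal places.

n = 143.1/27.7 ≈ 5.1661 half-lives.
Fraction remaining = (1/2)^5.1661 ≈ 0.027852.

0.028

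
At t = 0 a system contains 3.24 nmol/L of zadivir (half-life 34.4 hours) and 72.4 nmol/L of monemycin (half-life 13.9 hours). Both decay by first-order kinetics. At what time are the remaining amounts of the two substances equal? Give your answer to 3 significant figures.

Set 3.24·(1/2)^(t/34.4) = 72.4·(1/2)^(t/13.9).
Taking log₂: log₂(3.24/72.4) = t·(1/34.4 − 1/13.9).
log₂(0.044751) = -4.4819; 1/34.4 − 1/13.9 = -0.042873.
t = -4.4819 / -0.042873 ≈ 104.54 hours.

105 hours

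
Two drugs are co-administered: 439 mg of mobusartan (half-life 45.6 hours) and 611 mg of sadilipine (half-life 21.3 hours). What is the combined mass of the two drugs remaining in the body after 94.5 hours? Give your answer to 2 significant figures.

mobusartan: 439 × (1/2)^(94.5/45.6) = 439 × (1/2)^2.0724 ≈ 104.38 mg.
sadilipine: 611 × (1/2)^(94.5/21.3) = 611 × (1/2)^4.4366 ≈ 28.215 mg.
Total = 104.38 + 28.215 ≈ 132.6 mg.

130 mg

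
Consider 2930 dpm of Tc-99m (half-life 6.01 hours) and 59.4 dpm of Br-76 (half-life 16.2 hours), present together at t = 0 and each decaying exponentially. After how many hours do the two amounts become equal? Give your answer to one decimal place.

53.7 hours

Set 2930·(1/2)^(t/6.01) = 59.4·(1/2)^(t/16.2).
Taking log₂: log₂(2930/59.4) = t·(1/6.01 − 1/16.2).
log₂(49.327) = 5.6243; 1/6.01 − 1/16.2 = 0.10466.
t = 5.6243 / 0.10466 ≈ 53.738 hours.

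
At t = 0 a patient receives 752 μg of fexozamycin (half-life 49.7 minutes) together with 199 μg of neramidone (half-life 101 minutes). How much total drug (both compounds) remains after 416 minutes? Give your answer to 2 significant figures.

fexozamycin: 752 × (1/2)^(416/49.7) = 752 × (1/2)^8.3702 ≈ 2.2726 μg.
neramidone: 199 × (1/2)^(416/101) = 199 × (1/2)^4.1188 ≈ 11.454 μg.
Total = 2.2726 + 11.454 ≈ 13.727 μg.

14 μg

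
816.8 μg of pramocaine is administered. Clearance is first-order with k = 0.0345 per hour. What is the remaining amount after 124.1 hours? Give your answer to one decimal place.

t½ = ln 2 / k = 0.69315 / 0.0345 ≈ 20.091 hours.
Number of half-lives: n = 124.1/20.091 ≈ 6.1768.
Remaining = 816.8 × (1/2)^6.1768 = 816.8 × 0.013823 ≈ 11.29 μg.

11.3 μg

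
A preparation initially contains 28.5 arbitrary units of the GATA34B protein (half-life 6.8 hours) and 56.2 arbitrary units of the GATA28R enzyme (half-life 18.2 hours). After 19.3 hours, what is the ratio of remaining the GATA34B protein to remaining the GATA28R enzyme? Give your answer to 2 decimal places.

0.15

GATA34B protein: 28.5 × (1/2)^(19.3/6.8) = 28.5 × (1/2)^2.8382 ≈ 3.9852 arbitrary units.
GATA28R enzyme: 56.2 × (1/2)^(19.3/18.2) = 56.2 × (1/2)^1.0604 ≈ 26.947 arbitrary units.
Ratio ≈ 3.9852 / 26.947 ≈ 0.14789.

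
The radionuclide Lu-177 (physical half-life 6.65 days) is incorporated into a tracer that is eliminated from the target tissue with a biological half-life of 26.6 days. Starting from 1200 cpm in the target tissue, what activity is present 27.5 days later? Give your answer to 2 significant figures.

1/t_eff = 1/t_phys + 1/t_biol = 1/6.65 + 1/26.6 = 0.18797 per day.
t_eff = 6.65 × 26.6 / (6.65 + 26.6) ≈ 5.32 days.
Remaining = 1200 × (1/2)^(27.5/5.32) = 1200 × (1/2)^5.1692 ≈ 33.351 cpm.

33 cpm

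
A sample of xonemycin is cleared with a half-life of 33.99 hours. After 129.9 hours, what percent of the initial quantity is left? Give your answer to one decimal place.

7.1%

n = 129.9/33.99 ≈ 3.8217 half-lives.
Fraction remaining = (1/2)^3.8217 ≈ 0.070721, i.e. 7.0721%.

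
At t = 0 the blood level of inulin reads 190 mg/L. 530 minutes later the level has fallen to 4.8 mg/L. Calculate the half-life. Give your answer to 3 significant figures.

A/A₀ = 4.8/190 ≈ 0.025263.
n = log₂(39.583) ≈ 5.3068 half-lives elapsed in 530 minutes.
t½ = 530/5.3068 ≈ 99.871 minutes.

99.9 minutes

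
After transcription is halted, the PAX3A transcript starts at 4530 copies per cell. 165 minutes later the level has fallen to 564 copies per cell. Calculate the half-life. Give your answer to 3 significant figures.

54.9 minutes

A/A₀ = 564/4530 ≈ 0.1245.
n = log₂(8.0319) ≈ 3.0057 half-lives elapsed in 165 minutes.
t½ = 165/3.0057 ≈ 54.895 minutes.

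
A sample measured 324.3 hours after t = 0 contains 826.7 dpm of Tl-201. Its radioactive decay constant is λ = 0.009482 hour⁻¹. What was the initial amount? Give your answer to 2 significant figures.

t½ = ln 2 / λ = 0.69315 / 0.009482 ≈ 73.101 hours.
Number of half-lives elapsed: n = 324.3/73.101 ≈ 4.4363.
A₀ = A × 2^n = 826.7 × 2^4.4363 = 826.7 × 21.65 ≈ 17898 dpm.

18000 dpm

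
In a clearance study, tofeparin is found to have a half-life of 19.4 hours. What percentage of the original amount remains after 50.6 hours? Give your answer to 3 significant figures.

n = 50.6/19.4 ≈ 2.6082 half-lives.
Fraction remaining = (1/2)^2.6082 ≈ 0.164, i.e. 16.4%.

16.4%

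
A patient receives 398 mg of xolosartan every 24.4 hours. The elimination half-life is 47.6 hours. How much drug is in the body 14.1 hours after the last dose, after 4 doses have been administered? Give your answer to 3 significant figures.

822 mg

The 4 doses were given 87.3, 62.9, 38.5, 14.1 hours ago.
Total = 398·(1/2)^(87.3/47.6) + 398·(1/2)^(62.9/47.6) + 398·(1/2)^(38.5/47.6) + 398·(1/2)^(14.1/47.6)
      = 111.63 + 159.26 + 227.2 + 324.12 ≈ 822.21 mg.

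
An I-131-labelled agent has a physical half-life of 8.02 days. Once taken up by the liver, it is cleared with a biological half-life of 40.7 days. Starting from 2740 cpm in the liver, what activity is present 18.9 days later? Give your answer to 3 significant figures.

1/t_eff = 1/t_phys + 1/t_biol = 1/8.02 + 1/40.7 = 0.14926 per day.
t_eff = 8.02 × 40.7 / (8.02 + 40.7) ≈ 6.6998 days.
Remaining = 2740 × (1/2)^(18.9/6.6998) = 2740 × (1/2)^2.821 ≈ 387.75 cpm.

388 cpm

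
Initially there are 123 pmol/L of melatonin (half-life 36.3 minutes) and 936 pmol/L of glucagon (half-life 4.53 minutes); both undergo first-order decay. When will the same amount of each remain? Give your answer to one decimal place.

15.2 minutes

Set 123·(1/2)^(t/36.3) = 936·(1/2)^(t/4.53).
Taking log₂: log₂(123/936) = t·(1/36.3 − 1/4.53).
log₂(0.13141) = -2.9279; 1/36.3 − 1/4.53 = -0.1932.
t = -2.9279 / -0.1932 ≈ 15.154 minutes.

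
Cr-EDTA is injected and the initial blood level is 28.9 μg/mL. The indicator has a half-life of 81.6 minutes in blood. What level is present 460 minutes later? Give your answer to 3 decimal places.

0.581 μg/mL

Number of half-lives: n = 460/81.6 ≈ 5.6373.
Remaining = 28.9 × (1/2)^5.6373 = 28.9 × 0.020092 ≈ 0.58065 μg/mL.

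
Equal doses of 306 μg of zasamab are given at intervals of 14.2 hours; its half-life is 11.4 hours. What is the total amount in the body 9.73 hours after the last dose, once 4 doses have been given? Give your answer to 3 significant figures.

The 4 doses were given 52.33, 38.13, 23.93, 9.73 hours ago.
Total = 306·(1/2)^(52.33/11.4) + 306·(1/2)^(38.13/11.4) + 306·(1/2)^(23.93/11.4) + 306·(1/2)^(9.73/11.4)
      = 12.702 + 30.12 + 71.42 + 169.35 ≈ 283.59 μg.

284 μg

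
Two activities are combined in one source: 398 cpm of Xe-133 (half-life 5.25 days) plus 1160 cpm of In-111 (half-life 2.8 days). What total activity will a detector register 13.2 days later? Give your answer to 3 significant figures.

114 cpm

Xe-133: 398 × (1/2)^(13.2/5.25) = 398 × (1/2)^2.5143 ≈ 69.664 cpm.
In-111: 1160 × (1/2)^(13.2/2.8) = 1160 × (1/2)^4.7143 ≈ 44.189 cpm.
Total = 69.664 + 44.189 ≈ 113.85 cpm.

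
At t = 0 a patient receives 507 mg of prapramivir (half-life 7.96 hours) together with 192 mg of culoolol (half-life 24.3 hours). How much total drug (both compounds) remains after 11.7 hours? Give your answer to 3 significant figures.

prapramivir: 507 × (1/2)^(11.7/7.96) = 507 × (1/2)^1.4698 ≈ 183.04 mg.
culoolol: 192 × (1/2)^(11.7/24.3) = 192 × (1/2)^0.48148 ≈ 137.52 mg.
Total = 183.04 + 137.52 ≈ 320.56 mg.

321 mg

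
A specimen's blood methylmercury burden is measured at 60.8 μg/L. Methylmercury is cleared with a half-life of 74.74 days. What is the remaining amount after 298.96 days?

Elapsed time is 4 half-lives (298.96/74.74).
Each half-life halves the amount: 60.8 × (1/2)^4 = 60.8/16 = 3.8 μg/L.

3.8 μg/L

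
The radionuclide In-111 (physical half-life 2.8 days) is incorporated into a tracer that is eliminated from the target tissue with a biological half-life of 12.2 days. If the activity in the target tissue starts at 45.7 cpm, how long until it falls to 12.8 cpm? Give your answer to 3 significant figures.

1/t_eff = 1/t_phys + 1/t_biol = 1/2.8 + 1/12.2 = 0.43911 per day.
t_eff = 2.8 × 12.2 / (2.8 + 12.2) ≈ 2.2773 days.
n = log₂(45.7/12.8) ≈ 1.8361; t = 1.8361 × 2.2773 ≈ 4.1813 days.

4.18 days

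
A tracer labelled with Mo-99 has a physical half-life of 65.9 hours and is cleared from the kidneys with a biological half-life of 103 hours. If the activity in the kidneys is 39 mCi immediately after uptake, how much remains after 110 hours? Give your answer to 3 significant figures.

5.85 mCi

1/t_eff = 1/t_phys + 1/t_biol = 1/65.9 + 1/103 = 0.024883 per hour.
t_eff = 65.9 × 103 / (65.9 + 103) ≈ 40.188 hours.
Remaining = 39 × (1/2)^(110/40.188) = 39 × (1/2)^2.7372 ≈ 5.8492 mCi.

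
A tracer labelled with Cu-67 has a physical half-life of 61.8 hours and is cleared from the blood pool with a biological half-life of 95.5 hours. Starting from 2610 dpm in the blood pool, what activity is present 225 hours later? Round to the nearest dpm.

1/t_eff = 1/t_phys + 1/t_biol = 1/61.8 + 1/95.5 = 0.026652 per hour.
t_eff = 61.8 × 95.5 / (61.8 + 95.5) ≈ 37.52 hours.
Remaining = 2610 × (1/2)^(225/37.52) = 2610 × (1/2)^5.9968 ≈ 40.872 dpm.

41 dpm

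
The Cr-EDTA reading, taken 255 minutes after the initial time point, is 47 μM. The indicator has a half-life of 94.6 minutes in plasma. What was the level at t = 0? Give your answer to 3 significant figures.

Number of half-lives elapsed: n = 255/94.6 ≈ 2.6956.
A₀ = A × 2^n = 47 × 2^2.6956 = 47 × 6.4781 ≈ 304.47 μM.

304 μM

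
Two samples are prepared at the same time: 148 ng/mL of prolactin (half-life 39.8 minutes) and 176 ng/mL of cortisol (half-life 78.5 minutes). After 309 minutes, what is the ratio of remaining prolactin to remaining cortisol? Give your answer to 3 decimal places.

0.059

prolactin: 148 × (1/2)^(309/39.8) = 148 × (1/2)^7.7638 ≈ 0.68096 ng/mL.
cortisol: 176 × (1/2)^(309/78.5) = 176 × (1/2)^3.9363 ≈ 11.497 ng/mL.
Ratio ≈ 0.68096 / 11.497 ≈ 0.059231.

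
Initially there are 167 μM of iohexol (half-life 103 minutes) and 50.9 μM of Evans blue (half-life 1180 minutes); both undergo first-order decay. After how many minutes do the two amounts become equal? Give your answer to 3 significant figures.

193 minutes

Set 167·(1/2)^(t/103) = 50.9·(1/2)^(t/1180).
Taking log₂: log₂(167/50.9) = t·(1/103 − 1/1180).
log₂(3.2809) = 1.7141; 1/103 − 1/1180 = 0.0088613.
t = 1.7141 / 0.0088613 ≈ 193.44 minutes.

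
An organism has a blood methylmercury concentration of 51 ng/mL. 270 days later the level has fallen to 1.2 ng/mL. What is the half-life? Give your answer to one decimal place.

A/A₀ = 1.2/51 ≈ 0.023529.
n = log₂(42.5) ≈ 5.4094 half-lives elapsed in 270 days.
t½ = 270/5.4094 ≈ 49.913 days.

49.9 days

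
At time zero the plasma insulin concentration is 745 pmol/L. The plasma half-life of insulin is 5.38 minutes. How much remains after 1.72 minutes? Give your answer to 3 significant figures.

597 pmol/L

Number of half-lives: n = 1.72/5.38 ≈ 0.3197.
Remaining = 745 × (1/2)^0.3197 = 745 × 0.80124 ≈ 596.92 pmol/L.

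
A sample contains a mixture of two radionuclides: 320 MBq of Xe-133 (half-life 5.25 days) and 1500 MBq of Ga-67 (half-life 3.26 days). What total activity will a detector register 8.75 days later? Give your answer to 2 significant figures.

330 MBq

Xe-133: 320 × (1/2)^(8.75/5.25) = 320 × (1/2)^1.6667 ≈ 100.79 MBq.
Ga-67: 1500 × (1/2)^(8.75/3.26) = 1500 × (1/2)^2.684 ≈ 233.41 MBq.
Total = 100.79 + 233.41 ≈ 334.2 MBq.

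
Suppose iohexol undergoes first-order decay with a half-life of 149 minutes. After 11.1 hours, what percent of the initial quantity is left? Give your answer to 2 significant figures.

11.1 hours = 666 minutes.
n = 666/149 ≈ 4.4698 half-lives.
Fraction remaining = (1/2)^4.4698 ≈ 0.045129, i.e. 4.5129%.

4.5%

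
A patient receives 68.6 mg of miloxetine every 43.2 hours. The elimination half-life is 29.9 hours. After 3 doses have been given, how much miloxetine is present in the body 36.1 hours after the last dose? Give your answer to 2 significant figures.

The 3 doses were given 122.5, 79.3, 36.1 hours ago.
Total = 68.6·(1/2)^(122.5/29.9) + 68.6·(1/2)^(79.3/29.9) + 68.6·(1/2)^(36.1/29.9)
      = 4.0087 + 10.913 + 29.708 ≈ 44.63 mg.

45 mg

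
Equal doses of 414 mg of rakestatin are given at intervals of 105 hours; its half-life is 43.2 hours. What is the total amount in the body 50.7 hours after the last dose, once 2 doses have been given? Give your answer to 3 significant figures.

The 2 doses were given 155.7, 50.7 hours ago.
Total = 414·(1/2)^(155.7/43.2) + 414·(1/2)^(50.7/43.2)
      = 34.044 + 183.53 ≈ 217.57 mg.

218 mg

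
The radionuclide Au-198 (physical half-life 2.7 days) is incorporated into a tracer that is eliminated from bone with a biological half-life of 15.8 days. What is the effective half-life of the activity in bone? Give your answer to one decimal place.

2.3 days

1/t_eff = 1/t_phys + 1/t_biol = 1/2.7 + 1/15.8 = 0.43366 per day.
t_eff = 2.7 × 15.8 / (2.7 + 15.8) ≈ 2.3059 days.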